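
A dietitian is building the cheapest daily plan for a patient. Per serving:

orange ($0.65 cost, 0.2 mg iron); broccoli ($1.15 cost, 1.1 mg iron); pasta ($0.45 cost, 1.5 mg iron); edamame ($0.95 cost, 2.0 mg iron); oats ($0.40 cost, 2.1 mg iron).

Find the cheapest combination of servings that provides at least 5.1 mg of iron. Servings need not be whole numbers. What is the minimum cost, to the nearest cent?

$0.97

Cost per mg of iron: oats $0.1905, pasta $0.3000, edamame $0.4750, broccoli $1.0455, orange $3.2500.
With no serving limits, use only oats: 5.1 mg / 2.1 mg = 2.429 servings × $0.40 = $0.97.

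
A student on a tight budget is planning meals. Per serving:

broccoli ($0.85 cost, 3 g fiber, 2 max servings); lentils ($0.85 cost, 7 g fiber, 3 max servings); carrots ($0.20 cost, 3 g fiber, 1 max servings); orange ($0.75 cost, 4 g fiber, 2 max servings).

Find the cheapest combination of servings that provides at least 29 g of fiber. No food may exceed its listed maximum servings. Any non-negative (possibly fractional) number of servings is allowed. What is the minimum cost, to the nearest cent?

Cost per g of fiber: carrots $0.0667, lentils $0.1214, orange $0.1875, broccoli $0.2833.
Take 1 serving of carrots: +3.0 g fiber for $0.20 (total $0.20, still need 26.0 g).
Take 3 servings of lentils: +21.0 g fiber for $2.55 (total $2.75, still need 5.0 g).
Take 1.25 servings of orange: +5.0 g fiber for $0.94 (total $3.69, still need 0.0 g).
Greedy by cheapest-per-g is optimal for a single linear constraint, so the minimum cost is $3.69.

$3.69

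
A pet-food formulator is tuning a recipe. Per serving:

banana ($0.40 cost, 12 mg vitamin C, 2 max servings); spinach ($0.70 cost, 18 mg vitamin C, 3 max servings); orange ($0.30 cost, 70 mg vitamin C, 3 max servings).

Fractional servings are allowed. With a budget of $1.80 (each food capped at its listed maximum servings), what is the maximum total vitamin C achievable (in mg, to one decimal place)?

236.6 mg

Vitamin C per dollar: orange 233.3, banana 30, spinach 25.71.
Take 3 servings of orange: spends $0.90, +210.0 mg vitamin C (running total 210.0 mg).
Take 2 servings of banana: spends $0.80, +24.0 mg vitamin C (running total 234.0 mg).
Take 0.1429 servings of spinach: spends $0.10, +2.6 mg vitamin C (running total 236.6 mg).
Greedy by best ratio exhausts the cost allowance optimally: 236.6 mg.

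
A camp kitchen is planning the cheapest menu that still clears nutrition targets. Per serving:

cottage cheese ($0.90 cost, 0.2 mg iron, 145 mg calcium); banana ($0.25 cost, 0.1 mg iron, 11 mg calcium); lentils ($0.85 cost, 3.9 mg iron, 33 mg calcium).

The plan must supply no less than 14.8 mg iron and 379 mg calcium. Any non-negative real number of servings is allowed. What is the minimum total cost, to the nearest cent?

$4.74

A basic optimal solution has at most two foods positive. Try each food alone and each pair with both targets met exactly.
cottage cheese only: max(14.8/0.2, 379/145) = 74 servings → $66.60.
banana only: max(14.8/0.1, 379/11) = 148 servings → $37.00.
lentils only: max(14.8/3.9, 379/33) = 11.48 servings → $9.76.
cottage cheese + banana: intersection lies outside the first quadrant.
cottage cheese + lentils with both tight: 1.771 servings and 3.704 servings → $4.74.
banana + lentils with both tight: 24.99 servings and 3.154 servings → $8.93.
The minimum over all feasible corners is $4.74.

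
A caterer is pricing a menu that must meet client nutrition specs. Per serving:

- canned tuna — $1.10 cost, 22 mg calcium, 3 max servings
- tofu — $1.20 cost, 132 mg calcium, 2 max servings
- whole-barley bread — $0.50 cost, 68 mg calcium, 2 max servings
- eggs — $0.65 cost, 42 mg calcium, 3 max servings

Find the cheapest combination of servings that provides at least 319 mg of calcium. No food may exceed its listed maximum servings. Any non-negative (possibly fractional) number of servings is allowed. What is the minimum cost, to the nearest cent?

Cost per mg of calcium: whole-barley bread $0.0074, tofu $0.0091, eggs $0.0155, canned tuna $0.0500.
Take 2 servings of whole-barley bread: +136.0 mg calcium for $1.00 (total $1.00, still need 183.0 mg).
Take 1.386 servings of tofu: +183.0 mg calcium for $1.66 (total $2.66, still need 0.0 mg).
Filling from the cheapest source first is optimal under one linear minimum: $2.66.

$2.66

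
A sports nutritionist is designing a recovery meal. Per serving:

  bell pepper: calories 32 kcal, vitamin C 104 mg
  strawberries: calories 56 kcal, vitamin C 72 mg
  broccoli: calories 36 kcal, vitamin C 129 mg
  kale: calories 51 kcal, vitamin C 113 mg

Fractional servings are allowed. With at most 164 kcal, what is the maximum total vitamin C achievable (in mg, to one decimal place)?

587.7 mg

Vitamin C per kcal: broccoli 3.583, bell pepper 3.25, kale 2.216, strawberries 1.286.
With no serving limits, spend the whole calories allowance on broccoli: 164 kcal / 36 kcal × 129 mg = 587.7 mg.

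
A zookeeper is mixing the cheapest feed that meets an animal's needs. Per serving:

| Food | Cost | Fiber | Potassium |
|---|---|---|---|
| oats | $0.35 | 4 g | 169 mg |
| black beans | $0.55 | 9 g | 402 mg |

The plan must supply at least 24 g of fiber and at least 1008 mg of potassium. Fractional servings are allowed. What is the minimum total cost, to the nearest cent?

$1.47

For a min-cost LP with two ≥-constraints, a basic feasible solution has at most two positive variables.
oats only: max(24/4, 1008/169) = 6 servings → $2.10.
black beans only: max(24/9, 1008/402) = 2.667 servings → $1.47.
oats + black beans: intersection lies outside the first quadrant.
Cheapest feasible corner: $1.47.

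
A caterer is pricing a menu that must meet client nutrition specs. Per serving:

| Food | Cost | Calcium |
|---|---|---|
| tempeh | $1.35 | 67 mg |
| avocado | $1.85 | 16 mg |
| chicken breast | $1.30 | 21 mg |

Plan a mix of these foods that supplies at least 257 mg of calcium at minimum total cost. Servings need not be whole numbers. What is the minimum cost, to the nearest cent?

Cost per mg of calcium: tempeh $0.0201, chicken breast $0.0619, avocado $0.1156.
With no serving limits, use only tempeh: 257 mg / 67 mg = 3.836 servings × $1.35 = $5.18.

$5.18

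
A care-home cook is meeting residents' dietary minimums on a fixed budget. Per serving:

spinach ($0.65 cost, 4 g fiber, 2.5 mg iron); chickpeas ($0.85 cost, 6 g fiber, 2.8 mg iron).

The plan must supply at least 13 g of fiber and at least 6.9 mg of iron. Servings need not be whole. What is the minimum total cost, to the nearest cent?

For a min-cost LP with two ≥-constraints, a basic feasible solution has at most two positive variables.
spinach only: max(13/4, 6.9/2.5) = 3.25 servings → $2.11.
chickpeas only: max(13/6, 6.9/2.8) = 2.464 servings → $2.09.
spinach + chickpeas with both tight: 1.316 servings and 1.289 servings → $1.95.
The minimum over all feasible corners is $1.95.

$1.95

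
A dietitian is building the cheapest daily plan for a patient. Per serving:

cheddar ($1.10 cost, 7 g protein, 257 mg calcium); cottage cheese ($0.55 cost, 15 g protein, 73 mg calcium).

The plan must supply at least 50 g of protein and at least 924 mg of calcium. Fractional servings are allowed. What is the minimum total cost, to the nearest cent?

$4.41

cheddar only: max(50/7, 924/257) = 7.143 servings → $7.86.
cottage cheese only: max(50/15, 924/73) = 12.66 servings → $6.96.
cheddar + cottage cheese with both tight: 3.053 servings and 1.908 servings → $4.41.
So the least-cost plan costs $4.41.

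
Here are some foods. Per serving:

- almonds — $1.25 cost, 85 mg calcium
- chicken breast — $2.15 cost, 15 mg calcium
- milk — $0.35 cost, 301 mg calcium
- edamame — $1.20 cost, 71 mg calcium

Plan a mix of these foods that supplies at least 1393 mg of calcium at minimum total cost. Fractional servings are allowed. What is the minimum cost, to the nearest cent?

Cost per mg of calcium: milk $0.0012, almonds $0.0147, edamame $0.0169, chicken breast $0.1433.
With no serving limits, use only milk: 1393 mg / 301 mg = 4.628 servings × $0.35 = $1.62.

$1.62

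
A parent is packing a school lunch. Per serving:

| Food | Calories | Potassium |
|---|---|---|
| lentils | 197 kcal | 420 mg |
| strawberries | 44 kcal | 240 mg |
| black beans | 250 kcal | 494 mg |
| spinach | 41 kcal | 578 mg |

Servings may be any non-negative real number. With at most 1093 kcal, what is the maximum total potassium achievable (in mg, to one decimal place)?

Potassium per kcal: spinach 14.1, strawberries 5.455, lentils 2.132, black beans 1.976.
With no serving limits, spend the whole calories allowance on spinach: 1093 kcal / 41 kcal × 578 mg = 15408.6 mg.

15408.6 mg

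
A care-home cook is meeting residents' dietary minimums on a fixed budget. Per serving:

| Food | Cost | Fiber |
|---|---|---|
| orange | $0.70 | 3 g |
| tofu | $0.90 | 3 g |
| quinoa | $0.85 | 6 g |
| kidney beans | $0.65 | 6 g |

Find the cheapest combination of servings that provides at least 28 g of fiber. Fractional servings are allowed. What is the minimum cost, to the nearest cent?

Cost per g of fiber: kidney beans $0.1083, quinoa $0.1417, orange $0.2333, tofu $0.3000.
With no serving limits, use only kidney beans: 28 g / 6 g = 4.667 servings × $0.65 = $3.03.

$3.03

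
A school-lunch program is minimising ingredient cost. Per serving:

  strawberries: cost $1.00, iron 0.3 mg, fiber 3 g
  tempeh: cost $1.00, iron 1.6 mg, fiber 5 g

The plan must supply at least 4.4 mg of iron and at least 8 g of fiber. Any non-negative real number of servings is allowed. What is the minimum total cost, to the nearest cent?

The cheapest plan sits at a corner of the feasible region — with two constraints it uses at most two foods.
strawberries only: max(4.4/0.3, 8/3) = 14.67 servings → $14.67.
tempeh only: max(4.4/1.6, 8/5) = 2.75 servings → $2.75.
strawberries + tempeh: the both-tight solution has a negative serving — not a feasible corner.
Cheapest feasible corner: $2.75.

$2.75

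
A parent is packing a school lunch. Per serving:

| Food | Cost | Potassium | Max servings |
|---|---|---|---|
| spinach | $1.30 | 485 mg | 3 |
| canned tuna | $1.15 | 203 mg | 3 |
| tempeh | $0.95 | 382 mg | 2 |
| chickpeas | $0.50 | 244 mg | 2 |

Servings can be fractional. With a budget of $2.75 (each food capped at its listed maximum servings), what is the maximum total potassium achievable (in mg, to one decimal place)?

Potassium per dollar: chickpeas 488, tempeh 402.1, spinach 373.1, canned tuna 176.5.
Take 2 servings of chickpeas: spends $1.00, +488.0 mg potassium (running total 488.0 mg).
Take 1.842 servings of tempeh: spends $1.75, +703.7 mg potassium (running total 1191.7 mg).
Filling greedily by potassium-per-dollar is optimal for one linear limit, giving 1191.7 mg.

1191.7 mg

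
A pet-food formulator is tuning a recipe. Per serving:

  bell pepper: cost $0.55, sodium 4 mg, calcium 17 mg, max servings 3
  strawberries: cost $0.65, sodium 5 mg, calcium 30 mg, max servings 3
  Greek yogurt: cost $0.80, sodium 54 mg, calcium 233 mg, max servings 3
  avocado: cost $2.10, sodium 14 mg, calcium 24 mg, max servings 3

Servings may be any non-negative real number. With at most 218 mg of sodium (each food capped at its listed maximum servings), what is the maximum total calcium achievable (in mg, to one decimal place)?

889.7 mg

Calcium per mg sodium: strawberries 6, Greek yogurt 4.315, bell pepper 4.25, avocado 1.714.
Take 3 servings of strawberries: uses 15 mg sodium, +90.0 mg calcium (running total 90.0 mg).
Take 3 servings of Greek yogurt: uses 162 mg sodium, +699.0 mg calcium (running total 789.0 mg).
Take 3 servings of bell pepper: uses 12 mg sodium, +51.0 mg calcium (running total 840.0 mg).
Take 2.071 servings of avocado: uses 29 mg sodium, +49.7 mg calcium (running total 889.7 mg).
Filling greedily by calcium-per-mg sodium is optimal for one linear limit, giving 889.7 mg.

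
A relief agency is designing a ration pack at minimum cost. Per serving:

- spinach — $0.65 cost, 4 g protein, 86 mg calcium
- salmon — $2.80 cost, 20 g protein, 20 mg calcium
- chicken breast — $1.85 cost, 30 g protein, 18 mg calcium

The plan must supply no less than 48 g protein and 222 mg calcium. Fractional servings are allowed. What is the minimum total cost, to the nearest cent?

$3.89

spinach only: max(48/4, 222/86) = 12 servings → $7.80.
salmon only: max(48/20, 222/20) = 11.1 servings → $31.08.
chicken breast only: max(48/30, 222/18) = 12.33 servings → $22.82.
spinach + salmon with both tight: 2.122 servings and 1.976 servings → $6.91.
spinach + chicken breast with both tight: 2.311 servings and 1.292 servings → $3.89.
salmon + chicken breast with both targets exact would need a negative amount; discard.
Cheapest feasible corner: $3.89.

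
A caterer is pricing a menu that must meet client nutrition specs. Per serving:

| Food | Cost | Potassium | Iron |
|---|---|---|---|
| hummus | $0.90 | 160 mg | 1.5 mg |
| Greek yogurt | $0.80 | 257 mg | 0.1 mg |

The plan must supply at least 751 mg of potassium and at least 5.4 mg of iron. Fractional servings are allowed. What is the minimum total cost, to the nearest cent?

$3.77

At the optimum either one food covers both requirements or two foods hit both targets exactly; no other combination can be cheaper.
hummus only: max(751/160, 5.4/1.5) = 4.694 servings → $4.22.
Greek yogurt only: max(751/257, 5.4/0.1) = 54 servings → $43.20.
hummus + Greek yogurt with both tight: 3.553 servings and 0.7104 servings → $3.77.
So the least-cost plan costs $3.77.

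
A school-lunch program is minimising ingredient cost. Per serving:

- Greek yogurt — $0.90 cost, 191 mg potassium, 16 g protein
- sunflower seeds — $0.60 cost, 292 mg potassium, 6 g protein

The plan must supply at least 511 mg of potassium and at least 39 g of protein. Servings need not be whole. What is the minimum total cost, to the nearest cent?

$2.25

With two linear requirements the optimum uses one or two foods; enumerate the corners.
Greek yogurt only: max(511/191, 39/16) = 2.675 servings → $2.41.
sunflower seeds only: max(511/292, 39/6) = 6.5 servings → $3.90.
Greek yogurt + sunflower seeds with both tight: 2.36 servings and 0.2062 servings → $2.25.
Cheapest feasible corner: $2.25.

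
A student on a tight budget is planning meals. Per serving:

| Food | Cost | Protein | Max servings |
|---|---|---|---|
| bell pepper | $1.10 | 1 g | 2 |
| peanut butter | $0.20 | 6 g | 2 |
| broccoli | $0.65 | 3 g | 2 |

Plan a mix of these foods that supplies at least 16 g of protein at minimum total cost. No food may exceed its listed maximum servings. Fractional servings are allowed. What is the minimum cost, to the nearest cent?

Cost per g of protein: peanut butter $0.0333, broccoli $0.2167, bell pepper $1.1000.
Take 2 servings of peanut butter: +12.0 g protein for $0.40 (total $0.40, still need 4.0 g).
Take 1.333 servings of broccoli: +4.0 g protein for $0.87 (total $1.27, still need 0.0 g).
Greedy by cheapest-per-g is optimal for a single linear constraint, so the minimum cost is $1.27.

$1.27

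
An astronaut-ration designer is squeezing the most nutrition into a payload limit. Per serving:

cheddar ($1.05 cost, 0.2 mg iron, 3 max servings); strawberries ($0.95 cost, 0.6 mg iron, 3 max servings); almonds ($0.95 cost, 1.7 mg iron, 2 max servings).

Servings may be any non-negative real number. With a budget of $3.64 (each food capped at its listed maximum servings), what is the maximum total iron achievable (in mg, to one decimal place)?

4.5 mg

Iron per dollar: almonds 1.789, strawberries 0.6316, cheddar 0.1905.
Take 2 servings of almonds: spends $1.90, +3.4 mg iron (running total 3.4 mg).
Take 1.832 servings of strawberries: spends $1.74, +1.1 mg iron (running total 4.5 mg).
Filling greedily by iron-per-dollar is optimal for one linear limit, giving 4.5 mg.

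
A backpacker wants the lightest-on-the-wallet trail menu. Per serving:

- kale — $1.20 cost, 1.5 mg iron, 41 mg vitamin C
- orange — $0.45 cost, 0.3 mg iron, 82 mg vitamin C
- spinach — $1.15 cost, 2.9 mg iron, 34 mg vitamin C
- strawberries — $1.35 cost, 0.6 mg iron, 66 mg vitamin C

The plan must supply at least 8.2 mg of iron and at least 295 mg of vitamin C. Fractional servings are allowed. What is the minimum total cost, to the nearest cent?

$4.09

kale only: max(8.2/1.5, 295/41) = 7.195 servings → $8.63.
orange only: max(8.2/0.3, 295/82) = 27.33 servings → $12.30.
spinach only: max(8.2/2.9, 295/34) = 8.676 servings → $9.98.
strawberries only: max(8.2/0.6, 295/66) = 13.67 servings → $18.45.
kale + orange with both tight: 5.275 servings and 0.9603 servings → $6.76.
kale + spinach with both targets exact would need a negative amount; discard.
kale + strawberries with both tight: 4.895 servings and 1.429 servings → $7.80.
orange + spinach with both tight: 2.534 servings and 2.565 servings → $4.09.
orange + strawberries: the both-tight solution has a negative serving — not a feasible corner.
spinach + strawberries with both tight: 2.13 servings and 3.373 servings → $7.00.
Cheapest feasible corner: $4.09.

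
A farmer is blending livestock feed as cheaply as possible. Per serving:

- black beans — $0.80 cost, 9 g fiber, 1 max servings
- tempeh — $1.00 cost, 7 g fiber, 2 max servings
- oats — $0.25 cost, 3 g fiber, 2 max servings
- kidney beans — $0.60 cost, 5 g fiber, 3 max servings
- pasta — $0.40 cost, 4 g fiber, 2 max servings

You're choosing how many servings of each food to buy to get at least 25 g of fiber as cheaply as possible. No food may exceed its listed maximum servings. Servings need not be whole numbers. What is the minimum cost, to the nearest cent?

$2.34

Cost per g of fiber: oats $0.0833, black beans $0.0889, pasta $0.1000, kidney beans $0.1200, tempeh $0.1429.
Take 2 servings of oats: +6.0 g fiber for $0.50 (total $0.50, still need 19.0 g).
Take 1 serving of black beans: +9.0 g fiber for $0.80 (total $1.30, still need 10.0 g).
Take 2 servings of pasta: +8.0 g fiber for $0.80 (total $2.10, still need 2.0 g).
Take 0.4 servings of kidney beans: +2.0 g fiber for $0.24 (total $2.34, still need 0.0 g).
Filling from the cheapest source first is optimal under one linear minimum: $2.34.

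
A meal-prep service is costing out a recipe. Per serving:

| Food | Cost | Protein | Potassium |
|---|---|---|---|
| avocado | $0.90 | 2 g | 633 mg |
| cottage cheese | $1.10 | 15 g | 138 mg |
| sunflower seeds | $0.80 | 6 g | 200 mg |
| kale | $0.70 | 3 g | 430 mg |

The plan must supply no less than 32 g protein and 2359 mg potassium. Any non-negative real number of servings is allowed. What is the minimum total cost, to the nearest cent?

$4.81

This is a tiny linear program; its minimum lies at a vertex of the feasible set. List the vertices and price them.
avocado only: max(32/2, 2359/633) = 16 servings → $14.40.
cottage cheese only: max(32/15, 2359/138) = 17.09 servings → $18.80.
sunflower seeds only: max(32/6, 2359/200) = 11.79 servings → $9.44.
kale only: max(32/3, 2359/430) = 10.67 servings → $7.47.
avocado + cottage cheese with both tight: 3.359 servings and 1.685 servings → $4.88.
avocado + sunflower seeds with both tight: 2.282 servings and 4.573 servings → $5.71.
avocado + kale: intersection lies outside the first quadrant.
cottage cheese + sunflower seeds with both targets exact would need a negative amount; discard.
cottage cheese + kale with both tight: 1.107 servings and 5.131 servings → $4.81.
sunflower seeds + kale with both tight: 3.375 servings and 3.916 servings → $5.44.
Cheapest feasible corner: $4.81.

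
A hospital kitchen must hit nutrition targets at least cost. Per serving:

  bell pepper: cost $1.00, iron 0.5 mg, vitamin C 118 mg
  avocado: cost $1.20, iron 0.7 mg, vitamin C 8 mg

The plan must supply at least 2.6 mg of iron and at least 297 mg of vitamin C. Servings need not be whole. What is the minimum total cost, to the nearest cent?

At the optimum either one food covers both requirements or two foods hit both targets exactly; no other combination can be cheaper.
bell pepper only: max(2.6/0.5, 297/118) = 5.2 servings → $5.20.
avocado only: max(2.6/0.7, 297/8) = 37.12 servings → $44.55.
bell pepper + avocado with both tight: 2.38 servings and 2.014 servings → $4.80.
So the least-cost plan costs $4.80.

$4.80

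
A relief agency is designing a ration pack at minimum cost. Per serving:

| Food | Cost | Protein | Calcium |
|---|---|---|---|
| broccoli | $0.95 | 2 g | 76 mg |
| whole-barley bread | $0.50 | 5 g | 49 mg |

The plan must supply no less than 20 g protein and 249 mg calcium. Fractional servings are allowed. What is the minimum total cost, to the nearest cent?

For a min-cost LP with two ≥-constraints, a basic feasible solution has at most two positive variables.
broccoli only: max(20/2, 249/76) = 10 servings → $9.50.
whole-barley bread only: max(20/5, 249/49) = 5.082 servings → $2.54.
broccoli + whole-barley bread with both tight: 0.9397 servings and 3.624 servings → $2.70.
The minimum over all feasible corners is $2.54.

$2.54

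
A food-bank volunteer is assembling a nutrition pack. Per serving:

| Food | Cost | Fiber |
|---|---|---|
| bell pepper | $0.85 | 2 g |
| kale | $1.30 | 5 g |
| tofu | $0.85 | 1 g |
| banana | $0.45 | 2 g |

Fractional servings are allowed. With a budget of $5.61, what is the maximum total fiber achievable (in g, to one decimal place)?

24.9 g

Fiber per dollar: banana 4.444, kale 3.846, bell pepper 2.353, tofu 1.176.
With no serving limits, spend the whole cost allowance on banana: $5.61 / $0.45 × 2 g = 24.9 g.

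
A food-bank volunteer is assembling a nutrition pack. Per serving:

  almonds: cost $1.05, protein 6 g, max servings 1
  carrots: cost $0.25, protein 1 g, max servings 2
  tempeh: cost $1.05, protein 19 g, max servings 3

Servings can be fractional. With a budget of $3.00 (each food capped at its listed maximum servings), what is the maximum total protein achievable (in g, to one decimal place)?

54.3 g

Protein per dollar: tempeh 18.1, almonds 5.714, carrots 4.
Take 2.857 servings of tempeh: spends $3.00, +54.3 g protein (running total 54.3 g).
Greedy by best ratio exhausts the cost allowance optimally: 54.3 g.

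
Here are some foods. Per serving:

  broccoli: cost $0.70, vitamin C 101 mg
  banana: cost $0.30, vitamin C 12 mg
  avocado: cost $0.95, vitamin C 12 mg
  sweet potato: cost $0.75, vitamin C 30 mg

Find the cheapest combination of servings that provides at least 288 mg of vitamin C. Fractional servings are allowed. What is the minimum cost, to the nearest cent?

Cost per mg of vitamin C: broccoli $0.0069, banana $0.0250, sweet potato $0.0250, avocado $0.0792.
With no serving limits, use only broccoli: 288 mg / 101 mg = 2.851 servings × $0.70 = $2.00.

$2.00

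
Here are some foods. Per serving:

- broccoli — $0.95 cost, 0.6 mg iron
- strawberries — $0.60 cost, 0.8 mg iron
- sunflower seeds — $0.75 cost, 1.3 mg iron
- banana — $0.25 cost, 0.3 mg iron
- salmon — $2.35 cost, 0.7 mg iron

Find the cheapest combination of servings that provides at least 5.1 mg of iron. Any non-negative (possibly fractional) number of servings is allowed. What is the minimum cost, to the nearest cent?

$2.94

Cost per mg of iron: sunflower seeds $0.5769, strawberries $0.7500, banana $0.8333, broccoli $1.5833, salmon $3.3571.
With no serving limits, use only sunflower seeds: 5.1 mg / 1.3 mg = 3.923 servings × $0.75 = $2.94.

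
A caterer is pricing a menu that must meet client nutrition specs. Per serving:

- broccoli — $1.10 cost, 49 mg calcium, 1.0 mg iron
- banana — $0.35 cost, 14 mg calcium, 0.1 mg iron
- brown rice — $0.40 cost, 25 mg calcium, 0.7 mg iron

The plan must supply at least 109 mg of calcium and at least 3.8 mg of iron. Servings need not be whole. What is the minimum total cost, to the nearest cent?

$2.17

An LP optimum is at a vertex; with two nutrient constraints at most two foods are used. Check each candidate.
broccoli only: max(109/49, 3.8/1.0) = 3.8 servings → $4.18.
banana only: max(109/14, 3.8/0.1) = 38 servings → $13.30.
brown rice only: max(109/25, 3.8/0.7) = 5.429 servings → $2.17.
broccoli + banana: the both-tight solution has a negative serving — not a feasible corner.
broccoli + brown rice: the both-tight solution has a negative serving — not a feasible corner.
banana + brown rice: intersection lies outside the first quadrant.
Cheapest feasible corner: $2.17.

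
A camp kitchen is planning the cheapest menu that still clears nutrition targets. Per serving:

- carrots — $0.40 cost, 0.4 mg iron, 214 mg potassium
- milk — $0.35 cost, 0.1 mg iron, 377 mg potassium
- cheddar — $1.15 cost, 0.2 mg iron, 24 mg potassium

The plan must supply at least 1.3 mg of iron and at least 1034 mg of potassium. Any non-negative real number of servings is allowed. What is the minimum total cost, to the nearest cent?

$1.56

A basic optimal solution has at most two foods positive. Try each food alone and each pair with both targets met exactly.
carrots only: max(1.3/0.4, 1034/214) = 4.832 servings → $1.93.
milk only: max(1.3/0.1, 1034/377) = 13 servings → $4.55.
cheddar only: max(1.3/0.2, 1034/24) = 43.08 servings → $49.55.
carrots + milk with both tight: 2.988 servings and 1.046 servings → $1.56.
carrots + cheddar with both targets exact would need a negative amount; discard.
milk + cheddar with both tight: 2.405 servings and 5.297 servings → $6.93.
Cheapest feasible corner: $1.56.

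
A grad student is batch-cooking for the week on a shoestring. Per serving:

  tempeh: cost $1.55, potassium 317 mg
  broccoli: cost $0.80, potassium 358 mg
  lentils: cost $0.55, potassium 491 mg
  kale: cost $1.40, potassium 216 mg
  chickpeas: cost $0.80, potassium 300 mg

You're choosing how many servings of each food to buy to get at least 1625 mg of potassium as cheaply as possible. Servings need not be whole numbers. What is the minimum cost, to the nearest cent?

Cost per mg of potassium: lentils $0.0011, broccoli $0.0022, chickpeas $0.0027, tempeh $0.0049, kale $0.0065.
With no serving limits, use only lentils: 1625 mg / 491 mg = 3.31 servings × $0.55 = $1.82.

$1.82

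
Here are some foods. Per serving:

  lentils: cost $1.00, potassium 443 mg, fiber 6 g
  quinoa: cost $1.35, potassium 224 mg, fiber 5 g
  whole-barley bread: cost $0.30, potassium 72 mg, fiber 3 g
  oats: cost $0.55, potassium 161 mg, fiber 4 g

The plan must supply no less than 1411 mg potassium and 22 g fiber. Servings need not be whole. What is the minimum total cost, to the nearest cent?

With two linear requirements the optimum uses one or two foods; enumerate the corners.
lentils only: max(1411/443, 22/6) = 3.667 servings → $3.67.
quinoa only: max(1411/224, 22/5) = 6.299 servings → $8.50.
whole-barley bread only: max(1411/72, 22/3) = 19.6 servings → $5.88.
oats only: max(1411/161, 22/4) = 8.764 servings → $4.82.
lentils + quinoa with both tight: 2.442 servings and 1.47 servings → $4.43.
lentils + whole-barley bread with both tight: 2.953 servings and 1.427 servings → $3.38.
lentils + oats with both tight: 2.608 servings and 1.588 servings → $3.48.
quinoa + whole-barley bread with both targets exact would need a negative amount; discard.
quinoa + oats: the both-tight solution has a negative serving — not a feasible corner.
whole-barley bread + oats: the both-tight solution has a negative serving — not a feasible corner.
Cheapest feasible corner: $3.38.

$3.38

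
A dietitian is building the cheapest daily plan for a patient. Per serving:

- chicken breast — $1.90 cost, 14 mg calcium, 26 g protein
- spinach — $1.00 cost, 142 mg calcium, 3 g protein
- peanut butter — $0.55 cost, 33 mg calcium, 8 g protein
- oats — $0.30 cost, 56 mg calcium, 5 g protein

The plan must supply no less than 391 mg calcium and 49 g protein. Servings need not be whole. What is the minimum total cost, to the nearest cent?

chicken breast only: max(391/14, 49/26) = 27.93 servings → $53.06.
spinach only: max(391/142, 49/3) = 16.33 servings → $16.33.
peanut butter only: max(391/33, 49/8) = 11.85 servings → $6.52.
oats only: max(391/56, 49/5) = 9.8 servings → $2.94.
chicken breast + spinach with both tight: 1.585 servings and 2.597 servings → $5.61.
chicken breast + peanut butter: intersection lies outside the first quadrant.
chicken breast + oats with both tight: 0.5693 servings and 6.84 servings → $3.13.
spinach + peanut butter with both tight: 1.457 servings and 5.579 servings → $4.53.
spinach + oats: the both-tight solution has a negative serving — not a feasible corner.
peanut butter + oats with both tight: 2.788 servings and 5.339 servings → $3.14.
Cheapest feasible corner: $2.94.

$2.94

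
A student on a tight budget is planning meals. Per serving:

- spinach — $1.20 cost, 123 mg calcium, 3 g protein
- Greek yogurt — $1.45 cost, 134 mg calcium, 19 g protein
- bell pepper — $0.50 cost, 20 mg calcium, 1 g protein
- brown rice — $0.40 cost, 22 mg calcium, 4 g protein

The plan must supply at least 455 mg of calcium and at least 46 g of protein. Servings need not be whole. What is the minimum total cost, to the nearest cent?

$4.76

Two binding constraints pin down two serving amounts, so the optimal mix uses at most two foods. The candidates are each food alone (scaled to the tighter of calcium/protein) and each pair with both constraints tight.
spinach only: max(455/123, 46/3) = 15.33 servings → $18.40.
Greek yogurt only: max(455/134, 46/19) = 3.396 servings → $4.92.
bell pepper only: max(455/20, 46/1) = 46 servings → $23.00.
brown rice only: max(455/22, 46/4) = 20.68 servings → $8.27.
spinach + Greek yogurt with both tight: 1.282 servings and 2.219 servings → $4.76.
spinach + bell pepper: intersection lies outside the first quadrant.
spinach + brown rice with both tight: 1.897 servings and 10.08 servings → $6.31.
Greek yogurt + bell pepper with both tight: 1.89 servings and 10.09 servings → $7.78.
Greek yogurt + brown rice: the both-tight solution has a negative serving — not a feasible corner.
bell pepper + brown rice with both tight: 13.93 servings and 8.017 servings → $10.17.
Cheapest feasible corner: $4.76.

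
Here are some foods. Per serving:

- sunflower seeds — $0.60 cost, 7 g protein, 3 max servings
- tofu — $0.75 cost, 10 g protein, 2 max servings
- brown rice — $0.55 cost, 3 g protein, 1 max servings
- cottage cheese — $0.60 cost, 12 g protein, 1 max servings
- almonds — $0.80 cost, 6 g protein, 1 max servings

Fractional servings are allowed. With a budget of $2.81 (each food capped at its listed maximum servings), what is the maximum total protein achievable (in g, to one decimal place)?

Protein per dollar: cottage cheese 20, tofu 13.33, sunflower seeds 11.67, almonds 7.5, brown rice 5.455.
Take 1 serving of cottage cheese: spends $0.60, +12.0 g protein (running total 12.0 g).
Take 2 servings of tofu: spends $1.50, +20.0 g protein (running total 32.0 g).
Take 1.183 servings of sunflower seeds: spends $0.71, +8.3 g protein (running total 40.3 g).
Filling greedily by protein-per-dollar is optimal for one linear limit, giving 40.3 g.

40.3 g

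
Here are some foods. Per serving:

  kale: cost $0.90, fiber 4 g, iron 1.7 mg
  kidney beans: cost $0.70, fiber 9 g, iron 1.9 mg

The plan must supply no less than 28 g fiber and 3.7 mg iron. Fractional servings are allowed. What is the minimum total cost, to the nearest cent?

Two binding constraints pin down two serving amounts, so the optimal mix uses at most two foods. The candidates are each food alone (scaled to the tighter of fiber/iron) and each pair with both constraints tight.
kale only: max(28/4, 3.7/1.7) = 7 servings → $6.30.
kidney beans only: max(28/9, 3.7/1.9) = 3.111 servings → $2.18.
kale + kidney beans with both targets exact would need a negative amount; discard.
So the least-cost plan costs $2.18.

$2.18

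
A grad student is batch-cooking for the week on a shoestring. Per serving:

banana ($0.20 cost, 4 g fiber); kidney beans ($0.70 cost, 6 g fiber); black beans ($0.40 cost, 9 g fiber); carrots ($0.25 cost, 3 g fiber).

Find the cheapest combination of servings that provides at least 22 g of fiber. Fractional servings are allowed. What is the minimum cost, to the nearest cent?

$0.98

Cost per g of fiber: black beans $0.0444, banana $0.0500, carrots $0.0833, kidney beans $0.1167.
With no serving limits, use only black beans: 22 g / 9 g = 2.444 servings × $0.40 = $0.98.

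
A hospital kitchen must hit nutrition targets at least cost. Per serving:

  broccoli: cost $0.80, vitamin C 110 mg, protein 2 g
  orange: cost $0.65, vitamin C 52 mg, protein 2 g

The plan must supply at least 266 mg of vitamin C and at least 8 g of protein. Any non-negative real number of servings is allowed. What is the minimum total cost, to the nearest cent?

Compare the cost at each extreme point of the feasible region.
broccoli only: max(266/110, 8/2) = 4 servings → $3.20.
orange only: max(266/52, 8/2) = 5.115 servings → $3.33.
broccoli + orange with both tight: 1 serving and 3 servings → $2.75.
Cheapest feasible corner: $2.75.

$2.75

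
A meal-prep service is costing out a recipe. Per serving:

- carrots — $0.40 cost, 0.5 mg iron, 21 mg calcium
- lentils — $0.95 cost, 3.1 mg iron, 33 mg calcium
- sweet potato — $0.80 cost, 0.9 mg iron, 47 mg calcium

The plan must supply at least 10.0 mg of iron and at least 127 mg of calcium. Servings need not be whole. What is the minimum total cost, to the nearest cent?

carrots only: max(10.0/0.5, 127/21) = 20 servings → $8.00.
lentils only: max(10.0/3.1, 127/33) = 3.848 servings → $3.66.
sweet potato only: max(10.0/0.9, 127/47) = 11.11 servings → $8.89.
carrots + lentils with both tight: 1.311 servings and 3.014 servings → $3.39.
carrots + sweet potato with both targets exact would need a negative amount; discard.
lentils + sweet potato with both tight: 3.066 servings and 0.5491 servings → $3.35.
The minimum over all feasible corners is $3.35.

$3.35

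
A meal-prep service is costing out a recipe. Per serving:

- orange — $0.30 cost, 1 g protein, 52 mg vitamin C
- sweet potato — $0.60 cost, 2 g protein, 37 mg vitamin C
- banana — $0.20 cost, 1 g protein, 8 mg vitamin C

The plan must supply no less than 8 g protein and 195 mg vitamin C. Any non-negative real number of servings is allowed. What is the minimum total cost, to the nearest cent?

An LP optimum is at a vertex; with two nutrient constraints at most two foods are used. Check each candidate.
orange only: max(8/1, 195/52) = 8 servings → $2.40.
sweet potato only: max(8/2, 195/37) = 5.27 servings → $3.16.
banana only: max(8/1, 195/8) = 24.38 servings → $4.88.
orange + sweet potato with both tight: 1.403 servings and 3.299 servings → $2.40.
orange + banana with both tight: 2.977 servings and 5.023 servings → $1.90.
sweet potato + banana: intersection lies outside the first quadrant.
Cheapest feasible corner: $1.90.

$1.90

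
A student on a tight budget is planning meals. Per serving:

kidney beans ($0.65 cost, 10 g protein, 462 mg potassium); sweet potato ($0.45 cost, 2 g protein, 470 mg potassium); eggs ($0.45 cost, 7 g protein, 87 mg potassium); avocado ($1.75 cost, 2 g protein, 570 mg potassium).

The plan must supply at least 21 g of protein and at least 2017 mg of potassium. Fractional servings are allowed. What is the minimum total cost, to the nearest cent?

kidney beans only: max(21/10, 2017/462) = 4.366 servings → $2.84.
sweet potato only: max(21/2, 2017/470) = 10.5 servings → $4.72.
eggs only: max(21/7, 2017/87) = 23.18 servings → $10.43.
avocado only: max(21/2, 2017/570) = 10.5 servings → $18.38.
kidney beans + sweet potato with both tight: 1.546 servings and 2.772 servings → $2.25.
kidney beans + eggs: the both-tight solution has a negative serving — not a feasible corner.
kidney beans + avocado with both tight: 1.662 servings and 2.192 servings → $4.92.
sweet potato + eggs with both tight: 3.945 servings and 1.873 servings → $2.62.
sweet potato + avocado: intersection lies outside the first quadrant.
eggs + avocado with both tight: 2.08 servings and 3.221 servings → $6.57.
So the least-cost plan costs $2.25.

$2.25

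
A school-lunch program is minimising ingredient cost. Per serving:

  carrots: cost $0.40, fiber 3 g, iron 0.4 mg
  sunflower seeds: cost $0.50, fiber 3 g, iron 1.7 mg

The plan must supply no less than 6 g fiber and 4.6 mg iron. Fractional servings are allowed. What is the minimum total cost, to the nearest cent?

$1.35

At the optimum either one food covers both requirements or two foods hit both targets exactly; no other combination can be cheaper.
carrots only: max(6/3, 4.6/0.4) = 11.5 servings → $4.60.
sunflower seeds only: max(6/3, 4.6/1.7) = 2.706 servings → $1.35.
carrots + sunflower seeds: the both-tight solution has a negative serving — not a feasible corner.
So the least-cost plan costs $1.35.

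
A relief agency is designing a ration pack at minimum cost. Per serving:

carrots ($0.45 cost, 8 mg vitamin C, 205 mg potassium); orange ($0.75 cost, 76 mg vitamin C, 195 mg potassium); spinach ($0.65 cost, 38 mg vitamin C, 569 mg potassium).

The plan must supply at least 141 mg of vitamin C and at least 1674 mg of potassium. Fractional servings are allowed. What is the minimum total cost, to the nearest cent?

$2.16

At the optimum either one food covers both requirements or two foods hit both targets exactly; no other combination can be cheaper.
carrots only: max(141/8, 1674/205) = 17.62 servings → $7.93.
orange only: max(141/76, 1674/195) = 8.585 servings → $6.44.
spinach only: max(141/38, 1674/569) = 3.711 servings → $2.41.
carrots + orange with both tight: 7.113 servings and 1.106 servings → $4.03.
carrots + spinach with both targets exact would need a negative amount; discard.
orange + spinach with both tight: 0.4637 servings and 2.783 servings → $2.16.
The minimum over all feasible corners is $2.16.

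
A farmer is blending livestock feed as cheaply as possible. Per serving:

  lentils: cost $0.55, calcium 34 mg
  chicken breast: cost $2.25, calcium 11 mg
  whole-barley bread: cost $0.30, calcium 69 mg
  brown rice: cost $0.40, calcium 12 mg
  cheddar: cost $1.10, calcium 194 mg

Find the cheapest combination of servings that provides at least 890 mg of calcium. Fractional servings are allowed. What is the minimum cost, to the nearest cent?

$3.87

Cost per mg of calcium: whole-barley bread $0.0043, cheddar $0.0057, lentils $0.0162, brown rice $0.0333, chicken breast $0.2045.
With no serving limits, use only whole-barley bread: 890 mg / 69 mg = 12.9 servings × $0.30 = $3.87.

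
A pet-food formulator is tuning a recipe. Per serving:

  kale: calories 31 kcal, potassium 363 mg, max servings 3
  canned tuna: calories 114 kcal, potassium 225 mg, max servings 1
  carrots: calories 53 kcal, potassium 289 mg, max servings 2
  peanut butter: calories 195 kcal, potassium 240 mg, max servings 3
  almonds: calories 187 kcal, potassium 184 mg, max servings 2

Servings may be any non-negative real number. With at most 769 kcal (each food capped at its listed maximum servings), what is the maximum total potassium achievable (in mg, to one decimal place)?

Potassium per kcal: kale 11.71, carrots 5.453, canned tuna 1.974, peanut butter 1.231, almonds 0.984.
Take 3 servings of kale: uses 93 kcal, +1089.0 mg potassium (running total 1089.0 mg).
Take 2 servings of carrots: uses 106 kcal, +578.0 mg potassium (running total 1667.0 mg).
Take 1 serving of canned tuna: uses 114 kcal, +225.0 mg potassium (running total 1892.0 mg).
Take 2.338 servings of peanut butter: uses 456 kcal, +561.2 mg potassium (running total 2453.2 mg).
Filling greedily by potassium-per-kcal is optimal for one linear limit, giving 2453.2 mg.

2453.2 mg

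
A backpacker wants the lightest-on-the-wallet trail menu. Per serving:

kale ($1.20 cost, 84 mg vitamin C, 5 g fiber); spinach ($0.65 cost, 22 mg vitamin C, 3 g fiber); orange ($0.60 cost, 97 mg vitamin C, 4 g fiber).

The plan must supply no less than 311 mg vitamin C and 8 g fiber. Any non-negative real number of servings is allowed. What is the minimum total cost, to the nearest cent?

$1.92

The cheapest plan sits at a corner of the feasible region — with two constraints it uses at most two foods.
kale only: max(311/84, 8/5) = 3.702 servings → $4.44.
spinach only: max(311/22, 8/3) = 14.14 servings → $9.19.
orange only: max(311/97, 8/4) = 3.206 servings → $1.92.
kale + spinach: intersection lies outside the first quadrant.
kale + orange: intersection lies outside the first quadrant.
spinach + orange with both targets exact would need a negative amount; discard.
So the least-cost plan costs $1.92.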